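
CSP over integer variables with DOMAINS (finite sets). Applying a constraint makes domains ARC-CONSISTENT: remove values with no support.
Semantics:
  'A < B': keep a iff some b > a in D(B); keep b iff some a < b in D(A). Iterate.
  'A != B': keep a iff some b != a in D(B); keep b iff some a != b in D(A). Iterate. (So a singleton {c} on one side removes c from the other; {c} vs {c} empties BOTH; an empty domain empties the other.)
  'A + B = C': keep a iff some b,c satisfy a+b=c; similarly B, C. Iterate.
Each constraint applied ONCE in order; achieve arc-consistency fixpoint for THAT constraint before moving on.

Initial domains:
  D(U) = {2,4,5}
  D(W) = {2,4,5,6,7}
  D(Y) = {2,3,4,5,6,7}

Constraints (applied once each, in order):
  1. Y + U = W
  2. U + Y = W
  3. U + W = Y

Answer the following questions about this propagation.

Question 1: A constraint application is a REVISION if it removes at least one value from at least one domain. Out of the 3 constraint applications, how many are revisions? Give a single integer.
Constraint 1 (Y + U = W) on D(Y)={2,3,4,5,6,7} D(U)={2,4,5} D(W)={2,4,5,6,7}: Y {2,3,4,5,6,7}->{2,3,4,5}; W {2,4,5,6,7}->{4,5,6,7} => REVISION
Constraint 2 (U + Y = W) on D(U)={2,4,5} D(Y)={2,3,4,5} D(W)={4,5,6,7}: no change => not a revision
Constraint 3 (U + W = Y) on D(U)={2,4,5} D(W)={4,5,6,7} D(Y)={2,3,4,5}: U {2,4,5}->{}; W {4,5,6,7}->{}; Y {2,3,4,5}->{} => REVISION
Total revisions = 2

Answer: 2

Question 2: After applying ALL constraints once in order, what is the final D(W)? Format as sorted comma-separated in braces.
Constraint 1 (Y + U = W) on D(Y)={2,3,4,5,6,7} D(U)={2,4,5} D(W)={2,4,5,6,7}: Y {2,3,4,5,6,7}->{2,3,4,5}; W {2,4,5,6,7}->{4,5,6,7}
Constraint 2 (U + Y = W) on D(U)={2,4,5} D(Y)={2,3,4,5} D(W)={4,5,6,7}: no change
Constraint 3 (U + W = Y) on D(U)={2,4,5} D(W)={4,5,6,7} D(Y)={2,3,4,5}: U {2,4,5}->{}; W {4,5,6,7}->{}; Y {2,3,4,5}->{}
So after all 3 constraints: D(W) = {}

Answer: {}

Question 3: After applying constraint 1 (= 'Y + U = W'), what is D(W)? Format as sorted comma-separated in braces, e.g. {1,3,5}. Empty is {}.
Answer: {4,5,6,7}

Derivation:
Constraint 1 (Y + U = W) on D(Y)={2,3,4,5,6,7} D(U)={2,4,5} D(W)={2,4,5,6,7}: Y {2,3,4,5,6,7}->{2,3,4,5}; W {2,4,5,6,7}->{4,5,6,7}
So after constraint 1: D(W) = {4,5,6,7}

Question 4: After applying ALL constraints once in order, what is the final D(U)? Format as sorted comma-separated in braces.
Constraint 1 (Y + U = W) on D(Y)={2,3,4,5,6,7} D(U)={2,4,5} D(W)={2,4,5,6,7}: Y {2,3,4,5,6,7}->{2,3,4,5}; W {2,4,5,6,7}->{4,5,6,7}
Constraint 2 (U + Y = W) on D(U)={2,4,5} D(Y)={2,3,4,5} D(W)={4,5,6,7}: no change
Constraint 3 (U + W = Y) on D(U)={2,4,5} D(W)={4,5,6,7} D(Y)={2,3,4,5}: U {2,4,5}->{}; W {4,5,6,7}->{}; Y {2,3,4,5}->{}
So after all 3 constraints: D(U) = {}

Answer: {}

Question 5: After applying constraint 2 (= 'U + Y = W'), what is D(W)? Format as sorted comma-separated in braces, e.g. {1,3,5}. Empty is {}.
Constraint 1 (Y + U = W) on D(Y)={2,3,4,5,6,7} D(U)={2,4,5} D(W)={2,4,5,6,7}: Y {2,3,4,5,6,7}->{2,3,4,5}; W {2,4,5,6,7}->{4,5,6,7}
Constraint 2 (U + Y = W) on D(U)={2,4,5} D(Y)={2,3,4,5} D(W)={4,5,6,7}: no change
So after constraint 2: D(W) = {4,5,6,7}

Answer: {4,5,6,7}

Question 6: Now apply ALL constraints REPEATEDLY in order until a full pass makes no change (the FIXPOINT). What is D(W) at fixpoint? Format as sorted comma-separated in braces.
pass 0 (initial): D(W)={2,4,5,6,7}
pass 1: U {2,4,5}->{}; W {2,4,5,6,7}->{}; Y {2,3,4,5,6,7}->{}
pass 2: no change
Fixpoint after 2 passes: D(W) = {}

Answer: {}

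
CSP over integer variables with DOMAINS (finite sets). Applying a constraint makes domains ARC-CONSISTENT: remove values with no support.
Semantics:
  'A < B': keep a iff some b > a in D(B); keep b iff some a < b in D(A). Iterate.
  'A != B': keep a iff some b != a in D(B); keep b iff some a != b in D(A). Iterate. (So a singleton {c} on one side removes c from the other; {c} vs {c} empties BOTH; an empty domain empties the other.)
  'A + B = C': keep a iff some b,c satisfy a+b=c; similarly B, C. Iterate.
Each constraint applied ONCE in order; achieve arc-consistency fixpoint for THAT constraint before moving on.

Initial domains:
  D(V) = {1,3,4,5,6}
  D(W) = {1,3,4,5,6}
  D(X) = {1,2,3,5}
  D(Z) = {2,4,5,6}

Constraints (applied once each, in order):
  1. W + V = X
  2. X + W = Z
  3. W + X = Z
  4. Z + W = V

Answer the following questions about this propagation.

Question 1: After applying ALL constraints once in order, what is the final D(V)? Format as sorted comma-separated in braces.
Constraint 1 (W + V = X) on D(W)={1,3,4,5,6} D(V)={1,3,4,5,6} D(X)={1,2,3,5}: W {1,3,4,5,6}->{1,4}; V {1,3,4,5,6}->{1,4}; X {1,2,3,5}->{2,5}
Constraint 2 (X + W = Z) on D(X)={2,5} D(W)={1,4} D(Z)={2,4,5,6}: Z {2,4,5,6}->{6}
Constraint 3 (W + X = Z) on D(W)={1,4} D(X)={2,5} D(Z)={6}: no change
Constraint 4 (Z + W = V) on D(Z)={6} D(W)={1,4} D(V)={1,4}: Z {6}->{}; W {1,4}->{}; V {1,4}->{}
So after all 4 constraints: D(V) = {}

Answer: {}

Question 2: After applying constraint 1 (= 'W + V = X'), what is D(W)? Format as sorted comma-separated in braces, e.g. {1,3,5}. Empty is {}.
Constraint 1 (W + V = X) on D(W)={1,3,4,5,6} D(V)={1,3,4,5,6} D(X)={1,2,3,5}: W {1,3,4,5,6}->{1,4}; V {1,3,4,5,6}->{1,4}; X {1,2,3,5}->{2,5}
So after constraint 1: D(W) = {1,4}

Answer: {1,4}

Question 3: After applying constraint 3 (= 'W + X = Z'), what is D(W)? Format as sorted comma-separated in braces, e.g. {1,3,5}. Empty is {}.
Constraint 1 (W + V = X) on D(W)={1,3,4,5,6} D(V)={1,3,4,5,6} D(X)={1,2,3,5}: W {1,3,4,5,6}->{1,4}; V {1,3,4,5,6}->{1,4}; X {1,2,3,5}->{2,5}
Constraint 2 (X + W = Z) on D(X)={2,5} D(W)={1,4} D(Z)={2,4,5,6}: Z {2,4,5,6}->{6}
Constraint 3 (W + X = Z) on D(W)={1,4} D(X)={2,5} D(Z)={6}: no change
So after constraint 3: D(W) = {1,4}

Answer: {1,4}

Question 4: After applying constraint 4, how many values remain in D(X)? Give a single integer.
Constraint 1 (W + V = X) on D(W)={1,3,4,5,6} D(V)={1,3,4,5,6} D(X)={1,2,3,5}: W {1,3,4,5,6}->{1,4}; V {1,3,4,5,6}->{1,4}; X {1,2,3,5}->{2,5}
Constraint 2 (X + W = Z) on D(X)={2,5} D(W)={1,4} D(Z)={2,4,5,6}: Z {2,4,5,6}->{6}
Constraint 3 (W + X = Z) on D(W)={1,4} D(X)={2,5} D(Z)={6}: no change
Constraint 4 (Z + W = V) on D(Z)={6} D(W)={1,4} D(V)={1,4}: Z {6}->{}; W {1,4}->{}; V {1,4}->{}
So after constraint 4: D(X)={2,5}, size = 2

Answer: 2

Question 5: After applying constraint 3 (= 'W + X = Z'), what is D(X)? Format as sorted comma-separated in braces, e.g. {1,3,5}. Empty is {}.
Answer: {2,5}

Derivation:
Constraint 1 (W + V = X) on D(W)={1,3,4,5,6} D(V)={1,3,4,5,6} D(X)={1,2,3,5}: W {1,3,4,5,6}->{1,4}; V {1,3,4,5,6}->{1,4}; X {1,2,3,5}->{2,5}
Constraint 2 (X + W = Z) on D(X)={2,5} D(W)={1,4} D(Z)={2,4,5,6}: Z {2,4,5,6}->{6}
Constraint 3 (W + X = Z) on D(W)={1,4} D(X)={2,5} D(Z)={6}: no change
So after constraint 3: D(X) = {2,5}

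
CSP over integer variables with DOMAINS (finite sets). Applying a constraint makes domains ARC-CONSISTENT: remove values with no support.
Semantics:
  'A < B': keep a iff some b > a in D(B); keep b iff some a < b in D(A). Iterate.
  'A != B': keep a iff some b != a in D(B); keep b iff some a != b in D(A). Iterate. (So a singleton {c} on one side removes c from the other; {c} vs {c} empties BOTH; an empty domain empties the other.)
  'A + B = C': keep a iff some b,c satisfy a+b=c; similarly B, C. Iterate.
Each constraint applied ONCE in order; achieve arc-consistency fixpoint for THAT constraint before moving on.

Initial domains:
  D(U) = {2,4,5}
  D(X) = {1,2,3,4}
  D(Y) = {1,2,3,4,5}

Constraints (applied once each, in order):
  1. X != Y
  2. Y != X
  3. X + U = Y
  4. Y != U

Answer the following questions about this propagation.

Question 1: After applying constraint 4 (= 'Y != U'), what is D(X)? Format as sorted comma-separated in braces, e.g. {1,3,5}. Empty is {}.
Answer: {1,2,3}

Derivation:
Constraint 1 (X != Y) on D(X)={1,2,3,4} D(Y)={1,2,3,4,5}: no change
Constraint 2 (Y != X) on D(Y)={1,2,3,4,5} D(X)={1,2,3,4}: no change
Constraint 3 (X + U = Y) on D(X)={1,2,3,4} D(U)={2,4,5} D(Y)={1,2,3,4,5}: X {1,2,3,4}->{1,2,3}; U {2,4,5}->{2,4}; Y {1,2,3,4,5}->{3,4,5}
Constraint 4 (Y != U) on D(Y)={3,4,5} D(U)={2,4}: no change
So after constraint 4: D(X) = {1,2,3}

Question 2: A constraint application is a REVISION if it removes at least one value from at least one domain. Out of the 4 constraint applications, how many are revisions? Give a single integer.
Constraint 1 (X != Y) on D(X)={1,2,3,4} D(Y)={1,2,3,4,5}: no change => not a revision
Constraint 2 (Y != X) on D(Y)={1,2,3,4,5} D(X)={1,2,3,4}: no change => not a revision
Constraint 3 (X + U = Y) on D(X)={1,2,3,4} D(U)={2,4,5} D(Y)={1,2,3,4,5}: X {1,2,3,4}->{1,2,3}; U {2,4,5}->{2,4}; Y {1,2,3,4,5}->{3,4,5} => REVISION
Constraint 4 (Y != U) on D(Y)={3,4,5} D(U)={2,4}: no change => not a revision
Total revisions = 1

Answer: 1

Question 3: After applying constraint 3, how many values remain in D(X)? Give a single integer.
Answer: 3

Derivation:
Constraint 1 (X != Y) on D(X)={1,2,3,4} D(Y)={1,2,3,4,5}: no change
Constraint 2 (Y != X) on D(Y)={1,2,3,4,5} D(X)={1,2,3,4}: no change
Constraint 3 (X + U = Y) on D(X)={1,2,3,4} D(U)={2,4,5} D(Y)={1,2,3,4,5}: X {1,2,3,4}->{1,2,3}; U {2,4,5}->{2,4}; Y {1,2,3,4,5}->{3,4,5}
So after constraint 3: D(X)={1,2,3}, size = 3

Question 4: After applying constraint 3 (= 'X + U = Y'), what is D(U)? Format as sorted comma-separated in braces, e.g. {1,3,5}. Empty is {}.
Answer: {2,4}

Derivation:
Constraint 1 (X != Y) on D(X)={1,2,3,4} D(Y)={1,2,3,4,5}: no change
Constraint 2 (Y != X) on D(Y)={1,2,3,4,5} D(X)={1,2,3,4}: no change
Constraint 3 (X + U = Y) on D(X)={1,2,3,4} D(U)={2,4,5} D(Y)={1,2,3,4,5}: X {1,2,3,4}->{1,2,3}; U {2,4,5}->{2,4}; Y {1,2,3,4,5}->{3,4,5}
So after constraint 3: D(U) = {2,4}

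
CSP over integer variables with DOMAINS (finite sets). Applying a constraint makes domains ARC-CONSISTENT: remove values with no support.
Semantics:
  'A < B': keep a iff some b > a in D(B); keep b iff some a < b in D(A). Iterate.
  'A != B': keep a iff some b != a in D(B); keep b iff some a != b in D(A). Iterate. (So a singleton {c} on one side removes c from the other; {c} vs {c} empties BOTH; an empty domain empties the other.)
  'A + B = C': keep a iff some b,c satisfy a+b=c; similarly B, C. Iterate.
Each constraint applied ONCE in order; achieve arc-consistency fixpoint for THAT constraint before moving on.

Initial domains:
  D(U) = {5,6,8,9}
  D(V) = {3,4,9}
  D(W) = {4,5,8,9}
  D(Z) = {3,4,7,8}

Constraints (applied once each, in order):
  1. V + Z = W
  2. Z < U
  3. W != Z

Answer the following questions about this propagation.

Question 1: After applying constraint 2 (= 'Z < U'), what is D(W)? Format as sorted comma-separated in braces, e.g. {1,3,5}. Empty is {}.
Answer: {8}

Derivation:
Constraint 1 (V + Z = W) on D(V)={3,4,9} D(Z)={3,4,7,8} D(W)={4,5,8,9}: V {3,4,9}->{4}; Z {3,4,7,8}->{4}; W {4,5,8,9}->{8}
Constraint 2 (Z < U) on D(Z)={4} D(U)={5,6,8,9}: no change
So after constraint 2: D(W) = {8}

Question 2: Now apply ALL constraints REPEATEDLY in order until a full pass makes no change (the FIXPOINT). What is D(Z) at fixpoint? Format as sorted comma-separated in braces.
pass 0 (initial): D(Z)={3,4,7,8}
pass 1: V {3,4,9}->{4}; W {4,5,8,9}->{8}; Z {3,4,7,8}->{4}
pass 2: no change
Fixpoint after 2 passes: D(Z) = {4}

Answer: {4}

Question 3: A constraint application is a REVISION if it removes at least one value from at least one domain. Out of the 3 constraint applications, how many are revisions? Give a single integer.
Answer: 1

Derivation:
Constraint 1 (V + Z = W) on D(V)={3,4,9} D(Z)={3,4,7,8} D(W)={4,5,8,9}: V {3,4,9}->{4}; Z {3,4,7,8}->{4}; W {4,5,8,9}->{8} => REVISION
Constraint 2 (Z < U) on D(Z)={4} D(U)={5,6,8,9}: no change => not a revision
Constraint 3 (W != Z) on D(W)={8} D(Z)={4}: no change => not a revision
Total revisions = 1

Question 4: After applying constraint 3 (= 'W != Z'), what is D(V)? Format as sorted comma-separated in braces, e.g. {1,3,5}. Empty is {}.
Constraint 1 (V + Z = W) on D(V)={3,4,9} D(Z)={3,4,7,8} D(W)={4,5,8,9}: V {3,4,9}->{4}; Z {3,4,7,8}->{4}; W {4,5,8,9}->{8}
Constraint 2 (Z < U) on D(Z)={4} D(U)={5,6,8,9}: no change
Constraint 3 (W != Z) on D(W)={8} D(Z)={4}: no change
So after constraint 3: D(V) = {4}

Answer: {4}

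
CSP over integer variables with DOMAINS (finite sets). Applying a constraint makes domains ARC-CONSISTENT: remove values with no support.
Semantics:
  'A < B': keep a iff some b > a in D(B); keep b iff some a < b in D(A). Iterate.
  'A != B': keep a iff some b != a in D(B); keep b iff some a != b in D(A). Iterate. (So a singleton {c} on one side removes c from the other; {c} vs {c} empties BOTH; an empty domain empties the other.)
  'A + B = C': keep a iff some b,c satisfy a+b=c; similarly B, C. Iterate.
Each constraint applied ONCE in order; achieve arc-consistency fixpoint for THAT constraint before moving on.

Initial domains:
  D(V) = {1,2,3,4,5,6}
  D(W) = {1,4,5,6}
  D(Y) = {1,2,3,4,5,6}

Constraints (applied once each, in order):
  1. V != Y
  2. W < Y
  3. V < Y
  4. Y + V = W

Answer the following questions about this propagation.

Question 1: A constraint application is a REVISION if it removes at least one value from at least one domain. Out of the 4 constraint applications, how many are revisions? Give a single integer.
Constraint 1 (V != Y) on D(V)={1,2,3,4,5,6} D(Y)={1,2,3,4,5,6}: no change => not a revision
Constraint 2 (W < Y) on D(W)={1,4,5,6} D(Y)={1,2,3,4,5,6}: W {1,4,5,6}->{1,4,5}; Y {1,2,3,4,5,6}->{2,3,4,5,6} => REVISION
Constraint 3 (V < Y) on D(V)={1,2,3,4,5,6} D(Y)={2,3,4,5,6}: V {1,2,3,4,5,6}->{1,2,3,4,5} => REVISION
Constraint 4 (Y + V = W) on D(Y)={2,3,4,5,6} D(V)={1,2,3,4,5} D(W)={1,4,5}: Y {2,3,4,5,6}->{2,3,4}; V {1,2,3,4,5}->{1,2,3}; W {1,4,5}->{4,5} => REVISION
Total revisions = 3

Answer: 3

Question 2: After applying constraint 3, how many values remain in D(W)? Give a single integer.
Answer: 3

Derivation:
Constraint 1 (V != Y) on D(V)={1,2,3,4,5,6} D(Y)={1,2,3,4,5,6}: no change
Constraint 2 (W < Y) on D(W)={1,4,5,6} D(Y)={1,2,3,4,5,6}: W {1,4,5,6}->{1,4,5}; Y {1,2,3,4,5,6}->{2,3,4,5,6}
Constraint 3 (V < Y) on D(V)={1,2,3,4,5,6} D(Y)={2,3,4,5,6}: V {1,2,3,4,5,6}->{1,2,3,4,5}
So after constraint 3: D(W)={1,4,5}, size = 3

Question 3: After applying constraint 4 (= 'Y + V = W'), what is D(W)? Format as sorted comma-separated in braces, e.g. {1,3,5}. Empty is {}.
Answer: {4,5}

Derivation:
Constraint 1 (V != Y) on D(V)={1,2,3,4,5,6} D(Y)={1,2,3,4,5,6}: no change
Constraint 2 (W < Y) on D(W)={1,4,5,6} D(Y)={1,2,3,4,5,6}: W {1,4,5,6}->{1,4,5}; Y {1,2,3,4,5,6}->{2,3,4,5,6}
Constraint 3 (V < Y) on D(V)={1,2,3,4,5,6} D(Y)={2,3,4,5,6}: V {1,2,3,4,5,6}->{1,2,3,4,5}
Constraint 4 (Y + V = W) on D(Y)={2,3,4,5,6} D(V)={1,2,3,4,5} D(W)={1,4,5}: Y {2,3,4,5,6}->{2,3,4}; V {1,2,3,4,5}->{1,2,3}; W {1,4,5}->{4,5}
So after constraint 4: D(W) = {4,5}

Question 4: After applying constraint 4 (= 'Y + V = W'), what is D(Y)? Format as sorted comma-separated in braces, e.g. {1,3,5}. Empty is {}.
Answer: {2,3,4}

Derivation:
Constraint 1 (V != Y) on D(V)={1,2,3,4,5,6} D(Y)={1,2,3,4,5,6}: no change
Constraint 2 (W < Y) on D(W)={1,4,5,6} D(Y)={1,2,3,4,5,6}: W {1,4,5,6}->{1,4,5}; Y {1,2,3,4,5,6}->{2,3,4,5,6}
Constraint 3 (V < Y) on D(V)={1,2,3,4,5,6} D(Y)={2,3,4,5,6}: V {1,2,3,4,5,6}->{1,2,3,4,5}
Constraint 4 (Y + V = W) on D(Y)={2,3,4,5,6} D(V)={1,2,3,4,5} D(W)={1,4,5}: Y {2,3,4,5,6}->{2,3,4}; V {1,2,3,4,5}->{1,2,3}; W {1,4,5}->{4,5}
So after constraint 4: D(Y) = {2,3,4}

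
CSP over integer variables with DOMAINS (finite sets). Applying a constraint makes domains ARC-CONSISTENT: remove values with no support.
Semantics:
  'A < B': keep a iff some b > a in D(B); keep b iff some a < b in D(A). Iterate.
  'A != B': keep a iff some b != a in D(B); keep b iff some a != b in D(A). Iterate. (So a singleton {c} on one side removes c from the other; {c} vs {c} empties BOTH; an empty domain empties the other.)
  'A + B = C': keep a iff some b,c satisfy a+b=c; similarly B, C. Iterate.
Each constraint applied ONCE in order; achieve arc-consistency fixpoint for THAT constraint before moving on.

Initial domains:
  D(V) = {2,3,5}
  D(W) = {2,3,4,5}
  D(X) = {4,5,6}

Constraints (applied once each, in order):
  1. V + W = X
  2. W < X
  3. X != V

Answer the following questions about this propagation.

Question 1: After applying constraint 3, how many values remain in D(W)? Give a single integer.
Answer: 3

Derivation:
Constraint 1 (V + W = X) on D(V)={2,3,5} D(W)={2,3,4,5} D(X)={4,5,6}: V {2,3,5}->{2,3}; W {2,3,4,5}->{2,3,4}
Constraint 2 (W < X) on D(W)={2,3,4} D(X)={4,5,6}: no change
Constraint 3 (X != V) on D(X)={4,5,6} D(V)={2,3}: no change
So after constraint 3: D(W)={2,3,4}, size = 3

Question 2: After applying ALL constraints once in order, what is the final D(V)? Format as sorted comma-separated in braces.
Answer: {2,3}

Derivation:
Constraint 1 (V + W = X) on D(V)={2,3,5} D(W)={2,3,4,5} D(X)={4,5,6}: V {2,3,5}->{2,3}; W {2,3,4,5}->{2,3,4}
Constraint 2 (W < X) on D(W)={2,3,4} D(X)={4,5,6}: no change
Constraint 3 (X != V) on D(X)={4,5,6} D(V)={2,3}: no change
So after all 3 constraints: D(V) = {2,3}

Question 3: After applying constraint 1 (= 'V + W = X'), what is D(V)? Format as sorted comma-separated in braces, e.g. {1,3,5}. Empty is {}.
Constraint 1 (V + W = X) on D(V)={2,3,5} D(W)={2,3,4,5} D(X)={4,5,6}: V {2,3,5}->{2,3}; W {2,3,4,5}->{2,3,4}
So after constraint 1: D(V) = {2,3}

Answer: {2,3}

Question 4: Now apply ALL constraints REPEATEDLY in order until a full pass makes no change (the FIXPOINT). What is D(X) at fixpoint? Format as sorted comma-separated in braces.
pass 0 (initial): D(X)={4,5,6}
pass 1: V {2,3,5}->{2,3}; W {2,3,4,5}->{2,3,4}
pass 2: no change
Fixpoint after 2 passes: D(X) = {4,5,6}

Answer: {4,5,6}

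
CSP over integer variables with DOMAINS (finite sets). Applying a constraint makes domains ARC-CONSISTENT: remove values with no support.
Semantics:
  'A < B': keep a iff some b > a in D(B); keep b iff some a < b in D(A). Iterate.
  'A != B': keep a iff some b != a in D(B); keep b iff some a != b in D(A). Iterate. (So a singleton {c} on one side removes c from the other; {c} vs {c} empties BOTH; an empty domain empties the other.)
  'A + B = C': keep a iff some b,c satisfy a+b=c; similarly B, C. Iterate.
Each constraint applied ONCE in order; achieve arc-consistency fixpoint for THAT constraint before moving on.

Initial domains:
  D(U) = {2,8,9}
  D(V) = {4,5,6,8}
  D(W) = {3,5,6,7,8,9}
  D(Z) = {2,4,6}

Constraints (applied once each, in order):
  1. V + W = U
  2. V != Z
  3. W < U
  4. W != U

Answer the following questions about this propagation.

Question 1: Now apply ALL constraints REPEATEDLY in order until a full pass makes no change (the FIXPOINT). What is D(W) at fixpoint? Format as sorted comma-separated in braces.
Answer: {3,5}

Derivation:
pass 0 (initial): D(W)={3,5,6,7,8,9}
pass 1: U {2,8,9}->{8,9}; V {4,5,6,8}->{4,5,6}; W {3,5,6,7,8,9}->{3,5}
pass 2: no change
Fixpoint after 2 passes: D(W) = {3,5}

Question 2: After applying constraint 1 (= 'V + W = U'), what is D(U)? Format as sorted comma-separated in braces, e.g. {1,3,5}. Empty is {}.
Constraint 1 (V + W = U) on D(V)={4,5,6,8} D(W)={3,5,6,7,8,9} D(U)={2,8,9}: V {4,5,6,8}->{4,5,6}; W {3,5,6,7,8,9}->{3,5}; U {2,8,9}->{8,9}
So after constraint 1: D(U) = {8,9}

Answer: {8,9}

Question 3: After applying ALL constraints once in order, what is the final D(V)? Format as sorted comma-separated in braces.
Constraint 1 (V + W = U) on D(V)={4,5,6,8} D(W)={3,5,6,7,8,9} D(U)={2,8,9}: V {4,5,6,8}->{4,5,6}; W {3,5,6,7,8,9}->{3,5}; U {2,8,9}->{8,9}
Constraint 2 (V != Z) on D(V)={4,5,6} D(Z)={2,4,6}: no change
Constraint 3 (W < U) on D(W)={3,5} D(U)={8,9}: no change
Constraint 4 (W != U) on D(W)={3,5} D(U)={8,9}: no change
So after all 4 constraints: D(V) = {4,5,6}

Answer: {4,5,6}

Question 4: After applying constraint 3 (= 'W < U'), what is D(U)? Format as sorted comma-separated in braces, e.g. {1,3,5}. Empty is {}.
Answer: {8,9}

Derivation:
Constraint 1 (V + W = U) on D(V)={4,5,6,8} D(W)={3,5,6,7,8,9} D(U)={2,8,9}: V {4,5,6,8}->{4,5,6}; W {3,5,6,7,8,9}->{3,5}; U {2,8,9}->{8,9}
Constraint 2 (V != Z) on D(V)={4,5,6} D(Z)={2,4,6}: no change
Constraint 3 (W < U) on D(W)={3,5} D(U)={8,9}: no change
So after constraint 3: D(U) = {8,9}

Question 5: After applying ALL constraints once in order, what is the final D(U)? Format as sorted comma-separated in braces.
Answer: {8,9}

Derivation:
Constraint 1 (V + W = U) on D(V)={4,5,6,8} D(W)={3,5,6,7,8,9} D(U)={2,8,9}: V {4,5,6,8}->{4,5,6}; W {3,5,6,7,8,9}->{3,5}; U {2,8,9}->{8,9}
Constraint 2 (V != Z) on D(V)={4,5,6} D(Z)={2,4,6}: no change
Constraint 3 (W < U) on D(W)={3,5} D(U)={8,9}: no change
Constraint 4 (W != U) on D(W)={3,5} D(U)={8,9}: no change
So after all 4 constraints: D(U) = {8,9}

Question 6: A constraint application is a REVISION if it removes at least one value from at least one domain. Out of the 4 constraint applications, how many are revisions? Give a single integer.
Answer: 1

Derivation:
Constraint 1 (V + W = U) on D(V)={4,5,6,8} D(W)={3,5,6,7,8,9} D(U)={2,8,9}: V {4,5,6,8}->{4,5,6}; W {3,5,6,7,8,9}->{3,5}; U {2,8,9}->{8,9} => REVISION
Constraint 2 (V != Z) on D(V)={4,5,6} D(Z)={2,4,6}: no change => not a revision
Constraint 3 (W < U) on D(W)={3,5} D(U)={8,9}: no change => not a revision
Constraint 4 (W != U) on D(W)={3,5} D(U)={8,9}: no change => not a revision
Total revisions = 1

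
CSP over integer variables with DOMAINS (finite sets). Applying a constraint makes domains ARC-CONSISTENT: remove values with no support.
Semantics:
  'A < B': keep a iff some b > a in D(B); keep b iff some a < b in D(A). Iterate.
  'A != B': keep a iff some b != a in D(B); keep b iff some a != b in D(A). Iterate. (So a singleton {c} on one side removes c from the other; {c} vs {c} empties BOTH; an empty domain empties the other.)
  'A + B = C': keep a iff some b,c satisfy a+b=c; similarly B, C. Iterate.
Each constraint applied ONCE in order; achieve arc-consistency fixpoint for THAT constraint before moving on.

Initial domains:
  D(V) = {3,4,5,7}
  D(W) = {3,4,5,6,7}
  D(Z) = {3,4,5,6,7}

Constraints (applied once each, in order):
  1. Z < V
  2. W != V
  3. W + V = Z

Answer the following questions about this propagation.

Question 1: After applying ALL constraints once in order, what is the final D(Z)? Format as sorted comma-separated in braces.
Answer: {}

Derivation:
Constraint 1 (Z < V) on D(Z)={3,4,5,6,7} D(V)={3,4,5,7}: Z {3,4,5,6,7}->{3,4,5,6}; V {3,4,5,7}->{4,5,7}
Constraint 2 (W != V) on D(W)={3,4,5,6,7} D(V)={4,5,7}: no change
Constraint 3 (W + V = Z) on D(W)={3,4,5,6,7} D(V)={4,5,7} D(Z)={3,4,5,6}: W {3,4,5,6,7}->{}; V {4,5,7}->{}; Z {3,4,5,6}->{}
So after all 3 constraints: D(Z) = {}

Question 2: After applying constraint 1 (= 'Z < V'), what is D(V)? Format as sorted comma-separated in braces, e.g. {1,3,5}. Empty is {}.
Answer: {4,5,7}

Derivation:
Constraint 1 (Z < V) on D(Z)={3,4,5,6,7} D(V)={3,4,5,7}: Z {3,4,5,6,7}->{3,4,5,6}; V {3,4,5,7}->{4,5,7}
So after constraint 1: D(V) = {4,5,7}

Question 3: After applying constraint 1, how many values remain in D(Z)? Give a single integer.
Answer: 4

Derivation:
Constraint 1 (Z < V) on D(Z)={3,4,5,6,7} D(V)={3,4,5,7}: Z {3,4,5,6,7}->{3,4,5,6}; V {3,4,5,7}->{4,5,7}
So after constraint 1: D(Z)={3,4,5,6}, size = 4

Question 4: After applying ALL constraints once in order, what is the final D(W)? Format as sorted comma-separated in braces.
Constraint 1 (Z < V) on D(Z)={3,4,5,6,7} D(V)={3,4,5,7}: Z {3,4,5,6,7}->{3,4,5,6}; V {3,4,5,7}->{4,5,7}
Constraint 2 (W != V) on D(W)={3,4,5,6,7} D(V)={4,5,7}: no change
Constraint 3 (W + V = Z) on D(W)={3,4,5,6,7} D(V)={4,5,7} D(Z)={3,4,5,6}: W {3,4,5,6,7}->{}; V {4,5,7}->{}; Z {3,4,5,6}->{}
So after all 3 constraints: D(W) = {}

Answer: {}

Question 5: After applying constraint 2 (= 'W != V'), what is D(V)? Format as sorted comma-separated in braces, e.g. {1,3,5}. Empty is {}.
Answer: {4,5,7}

Derivation:
Constraint 1 (Z < V) on D(Z)={3,4,5,6,7} D(V)={3,4,5,7}: Z {3,4,5,6,7}->{3,4,5,6}; V {3,4,5,7}->{4,5,7}
Constraint 2 (W != V) on D(W)={3,4,5,6,7} D(V)={4,5,7}: no change
So after constraint 2: D(V) = {4,5,7}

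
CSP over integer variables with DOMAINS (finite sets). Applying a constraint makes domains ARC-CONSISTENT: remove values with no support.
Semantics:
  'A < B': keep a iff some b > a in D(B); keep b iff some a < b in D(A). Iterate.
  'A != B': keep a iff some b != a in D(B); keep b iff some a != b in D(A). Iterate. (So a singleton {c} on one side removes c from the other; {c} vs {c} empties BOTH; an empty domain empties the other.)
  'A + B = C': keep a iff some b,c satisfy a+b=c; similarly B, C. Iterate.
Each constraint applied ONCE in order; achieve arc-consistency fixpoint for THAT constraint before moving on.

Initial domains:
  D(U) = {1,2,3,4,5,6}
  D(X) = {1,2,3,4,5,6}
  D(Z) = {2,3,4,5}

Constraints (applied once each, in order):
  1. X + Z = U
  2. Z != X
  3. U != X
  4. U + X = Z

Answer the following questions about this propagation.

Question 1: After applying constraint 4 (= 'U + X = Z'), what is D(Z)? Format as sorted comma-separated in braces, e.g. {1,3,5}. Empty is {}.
Constraint 1 (X + Z = U) on D(X)={1,2,3,4,5,6} D(Z)={2,3,4,5} D(U)={1,2,3,4,5,6}: X {1,2,3,4,5,6}->{1,2,3,4}; U {1,2,3,4,5,6}->{3,4,5,6}
Constraint 2 (Z != X) on D(Z)={2,3,4,5} D(X)={1,2,3,4}: no change
Constraint 3 (U != X) on D(U)={3,4,5,6} D(X)={1,2,3,4}: no change
Constraint 4 (U + X = Z) on D(U)={3,4,5,6} D(X)={1,2,3,4} D(Z)={2,3,4,5}: U {3,4,5,6}->{3,4}; X {1,2,3,4}->{1,2}; Z {2,3,4,5}->{4,5}
So after constraint 4: D(Z) = {4,5}

Answer: {4,5}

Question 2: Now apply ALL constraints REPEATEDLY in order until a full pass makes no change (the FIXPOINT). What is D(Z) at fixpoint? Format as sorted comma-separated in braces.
pass 0 (initial): D(Z)={2,3,4,5}
pass 1: U {1,2,3,4,5,6}->{3,4}; X {1,2,3,4,5,6}->{1,2}; Z {2,3,4,5}->{4,5}
pass 2: U {3,4}->{}; X {1,2}->{}; Z {4,5}->{}
pass 3: no change
Fixpoint after 3 passes: D(Z) = {}

Answer: {}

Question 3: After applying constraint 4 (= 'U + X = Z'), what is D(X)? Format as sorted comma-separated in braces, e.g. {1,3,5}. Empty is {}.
Answer: {1,2}

Derivation:
Constraint 1 (X + Z = U) on D(X)={1,2,3,4,5,6} D(Z)={2,3,4,5} D(U)={1,2,3,4,5,6}: X {1,2,3,4,5,6}->{1,2,3,4}; U {1,2,3,4,5,6}->{3,4,5,6}
Constraint 2 (Z != X) on D(Z)={2,3,4,5} D(X)={1,2,3,4}: no change
Constraint 3 (U != X) on D(U)={3,4,5,6} D(X)={1,2,3,4}: no change
Constraint 4 (U + X = Z) on D(U)={3,4,5,6} D(X)={1,2,3,4} D(Z)={2,3,4,5}: U {3,4,5,6}->{3,4}; X {1,2,3,4}->{1,2}; Z {2,3,4,5}->{4,5}
So after constraint 4: D(X) = {1,2}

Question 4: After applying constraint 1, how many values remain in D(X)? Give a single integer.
Constraint 1 (X + Z = U) on D(X)={1,2,3,4,5,6} D(Z)={2,3,4,5} D(U)={1,2,3,4,5,6}: X {1,2,3,4,5,6}->{1,2,3,4}; U {1,2,3,4,5,6}->{3,4,5,6}
So after constraint 1: D(X)={1,2,3,4}, size = 4

Answer: 4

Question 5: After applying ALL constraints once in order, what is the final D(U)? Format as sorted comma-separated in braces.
Constraint 1 (X + Z = U) on D(X)={1,2,3,4,5,6} D(Z)={2,3,4,5} D(U)={1,2,3,4,5,6}: X {1,2,3,4,5,6}->{1,2,3,4}; U {1,2,3,4,5,6}->{3,4,5,6}
Constraint 2 (Z != X) on D(Z)={2,3,4,5} D(X)={1,2,3,4}: no change
Constraint 3 (U != X) on D(U)={3,4,5,6} D(X)={1,2,3,4}: no change
Constraint 4 (U + X = Z) on D(U)={3,4,5,6} D(X)={1,2,3,4} D(Z)={2,3,4,5}: U {3,4,5,6}->{3,4}; X {1,2,3,4}->{1,2}; Z {2,3,4,5}->{4,5}
So after all 4 constraints: D(U) = {3,4}

Answer: {3,4}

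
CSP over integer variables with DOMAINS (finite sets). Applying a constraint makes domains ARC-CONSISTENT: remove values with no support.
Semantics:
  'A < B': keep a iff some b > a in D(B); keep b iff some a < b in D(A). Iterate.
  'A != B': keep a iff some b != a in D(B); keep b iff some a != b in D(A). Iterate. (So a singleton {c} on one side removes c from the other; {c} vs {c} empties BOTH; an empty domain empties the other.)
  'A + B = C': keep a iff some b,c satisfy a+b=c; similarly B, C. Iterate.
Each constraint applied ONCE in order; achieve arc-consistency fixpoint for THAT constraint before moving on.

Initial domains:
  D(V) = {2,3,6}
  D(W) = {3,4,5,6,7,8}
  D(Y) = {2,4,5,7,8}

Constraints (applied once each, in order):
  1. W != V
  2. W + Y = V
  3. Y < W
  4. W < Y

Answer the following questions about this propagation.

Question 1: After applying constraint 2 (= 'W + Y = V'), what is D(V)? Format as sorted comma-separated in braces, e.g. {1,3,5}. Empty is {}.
Answer: {6}

Derivation:
Constraint 1 (W != V) on D(W)={3,4,5,6,7,8} D(V)={2,3,6}: no change
Constraint 2 (W + Y = V) on D(W)={3,4,5,6,7,8} D(Y)={2,4,5,7,8} D(V)={2,3,6}: W {3,4,5,6,7,8}->{4}; Y {2,4,5,7,8}->{2}; V {2,3,6}->{6}
So after constraint 2: D(V) = {6}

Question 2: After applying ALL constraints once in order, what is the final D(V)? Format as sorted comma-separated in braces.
Answer: {6}

Derivation:
Constraint 1 (W != V) on D(W)={3,4,5,6,7,8} D(V)={2,3,6}: no change
Constraint 2 (W + Y = V) on D(W)={3,4,5,6,7,8} D(Y)={2,4,5,7,8} D(V)={2,3,6}: W {3,4,5,6,7,8}->{4}; Y {2,4,5,7,8}->{2}; V {2,3,6}->{6}
Constraint 3 (Y < W) on D(Y)={2} D(W)={4}: no change
Constraint 4 (W < Y) on D(W)={4} D(Y)={2}: W {4}->{}; Y {2}->{}
So after all 4 constraints: D(V) = {6}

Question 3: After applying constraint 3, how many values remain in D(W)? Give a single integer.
Answer: 1

Derivation:
Constraint 1 (W != V) on D(W)={3,4,5,6,7,8} D(V)={2,3,6}: no change
Constraint 2 (W + Y = V) on D(W)={3,4,5,6,7,8} D(Y)={2,4,5,7,8} D(V)={2,3,6}: W {3,4,5,6,7,8}->{4}; Y {2,4,5,7,8}->{2}; V {2,3,6}->{6}
Constraint 3 (Y < W) on D(Y)={2} D(W)={4}: no change
So after constraint 3: D(W)={4}, size = 1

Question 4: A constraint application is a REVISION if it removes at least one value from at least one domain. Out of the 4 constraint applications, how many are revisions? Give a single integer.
Constraint 1 (W != V) on D(W)={3,4,5,6,7,8} D(V)={2,3,6}: no change => not a revision
Constraint 2 (W + Y = V) on D(W)={3,4,5,6,7,8} D(Y)={2,4,5,7,8} D(V)={2,3,6}: W {3,4,5,6,7,8}->{4}; Y {2,4,5,7,8}->{2}; V {2,3,6}->{6} => REVISION
Constraint 3 (Y < W) on D(Y)={2} D(W)={4}: no change => not a revision
Constraint 4 (W < Y) on D(W)={4} D(Y)={2}: W {4}->{}; Y {2}->{} => REVISION
Total revisions = 2

Answer: 2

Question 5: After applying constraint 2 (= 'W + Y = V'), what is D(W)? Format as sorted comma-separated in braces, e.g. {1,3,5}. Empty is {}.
Constraint 1 (W != V) on D(W)={3,4,5,6,7,8} D(V)={2,3,6}: no change
Constraint 2 (W + Y = V) on D(W)={3,4,5,6,7,8} D(Y)={2,4,5,7,8} D(V)={2,3,6}: W {3,4,5,6,7,8}->{4}; Y {2,4,5,7,8}->{2}; V {2,3,6}->{6}
So after constraint 2: D(W) = {4}

Answer: {4}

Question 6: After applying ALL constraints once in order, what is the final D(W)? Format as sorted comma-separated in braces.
Answer: {}

Derivation:
Constraint 1 (W != V) on D(W)={3,4,5,6,7,8} D(V)={2,3,6}: no change
Constraint 2 (W + Y = V) on D(W)={3,4,5,6,7,8} D(Y)={2,4,5,7,8} D(V)={2,3,6}: W {3,4,5,6,7,8}->{4}; Y {2,4,5,7,8}->{2}; V {2,3,6}->{6}
Constraint 3 (Y < W) on D(Y)={2} D(W)={4}: no change
Constraint 4 (W < Y) on D(W)={4} D(Y)={2}: W {4}->{}; Y {2}->{}
So after all 4 constraints: D(W) = {}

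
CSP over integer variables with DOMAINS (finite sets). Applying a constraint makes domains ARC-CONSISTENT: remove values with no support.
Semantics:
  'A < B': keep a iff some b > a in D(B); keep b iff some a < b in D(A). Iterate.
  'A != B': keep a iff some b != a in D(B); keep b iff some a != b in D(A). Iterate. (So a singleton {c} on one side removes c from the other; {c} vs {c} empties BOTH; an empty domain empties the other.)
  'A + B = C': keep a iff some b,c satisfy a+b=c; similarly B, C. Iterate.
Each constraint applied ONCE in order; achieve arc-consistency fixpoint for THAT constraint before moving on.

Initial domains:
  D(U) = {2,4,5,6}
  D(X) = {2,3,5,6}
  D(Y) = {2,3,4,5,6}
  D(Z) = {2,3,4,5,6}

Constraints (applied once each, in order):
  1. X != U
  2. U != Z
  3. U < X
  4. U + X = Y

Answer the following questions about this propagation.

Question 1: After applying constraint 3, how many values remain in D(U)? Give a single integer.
Answer: 3

Derivation:
Constraint 1 (X != U) on D(X)={2,3,5,6} D(U)={2,4,5,6}: no change
Constraint 2 (U != Z) on D(U)={2,4,5,6} D(Z)={2,3,4,5,6}: no change
Constraint 3 (U < X) on D(U)={2,4,5,6} D(X)={2,3,5,6}: U {2,4,5,6}->{2,4,5}; X {2,3,5,6}->{3,5,6}
So after constraint 3: D(U)={2,4,5}, size = 3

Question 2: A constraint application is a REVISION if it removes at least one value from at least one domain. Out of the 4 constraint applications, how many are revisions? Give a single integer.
Answer: 2

Derivation:
Constraint 1 (X != U) on D(X)={2,3,5,6} D(U)={2,4,5,6}: no change => not a revision
Constraint 2 (U != Z) on D(U)={2,4,5,6} D(Z)={2,3,4,5,6}: no change => not a revision
Constraint 3 (U < X) on D(U)={2,4,5,6} D(X)={2,3,5,6}: U {2,4,5,6}->{2,4,5}; X {2,3,5,6}->{3,5,6} => REVISION
Constraint 4 (U + X = Y) on D(U)={2,4,5} D(X)={3,5,6} D(Y)={2,3,4,5,6}: U {2,4,5}->{2}; X {3,5,6}->{3}; Y {2,3,4,5,6}->{5} => REVISION
Total revisions = 2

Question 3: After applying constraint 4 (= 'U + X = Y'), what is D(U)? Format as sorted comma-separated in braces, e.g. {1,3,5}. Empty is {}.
Answer: {2}

Derivation:
Constraint 1 (X != U) on D(X)={2,3,5,6} D(U)={2,4,5,6}: no change
Constraint 2 (U != Z) on D(U)={2,4,5,6} D(Z)={2,3,4,5,6}: no change
Constraint 3 (U < X) on D(U)={2,4,5,6} D(X)={2,3,5,6}: U {2,4,5,6}->{2,4,5}; X {2,3,5,6}->{3,5,6}
Constraint 4 (U + X = Y) on D(U)={2,4,5} D(X)={3,5,6} D(Y)={2,3,4,5,6}: U {2,4,5}->{2}; X {3,5,6}->{3}; Y {2,3,4,5,6}->{5}
So after constraint 4: D(U) = {2}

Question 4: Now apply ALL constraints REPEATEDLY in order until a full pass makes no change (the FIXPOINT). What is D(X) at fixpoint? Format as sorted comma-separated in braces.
Answer: {3}

Derivation:
pass 0 (initial): D(X)={2,3,5,6}
pass 1: U {2,4,5,6}->{2}; X {2,3,5,6}->{3}; Y {2,3,4,5,6}->{5}
pass 2: Z {2,3,4,5,6}->{3,4,5,6}
pass 3: no change
Fixpoint after 3 passes: D(X) = {3}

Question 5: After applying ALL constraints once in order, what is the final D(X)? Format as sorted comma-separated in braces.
Answer: {3}

Derivation:
Constraint 1 (X != U) on D(X)={2,3,5,6} D(U)={2,4,5,6}: no change
Constraint 2 (U != Z) on D(U)={2,4,5,6} D(Z)={2,3,4,5,6}: no change
Constraint 3 (U < X) on D(U)={2,4,5,6} D(X)={2,3,5,6}: U {2,4,5,6}->{2,4,5}; X {2,3,5,6}->{3,5,6}
Constraint 4 (U + X = Y) on D(U)={2,4,5} D(X)={3,5,6} D(Y)={2,3,4,5,6}: U {2,4,5}->{2}; X {3,5,6}->{3}; Y {2,3,4,5,6}->{5}
So after all 4 constraints: D(X) = {3}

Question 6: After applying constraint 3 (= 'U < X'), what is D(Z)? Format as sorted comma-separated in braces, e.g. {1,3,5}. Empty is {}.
Constraint 1 (X != U) on D(X)={2,3,5,6} D(U)={2,4,5,6}: no change
Constraint 2 (U != Z) on D(U)={2,4,5,6} D(Z)={2,3,4,5,6}: no change
Constraint 3 (U < X) on D(U)={2,4,5,6} D(X)={2,3,5,6}: U {2,4,5,6}->{2,4,5}; X {2,3,5,6}->{3,5,6}
So after constraint 3: D(Z) = {2,3,4,5,6}

Answer: {2,3,4,5,6}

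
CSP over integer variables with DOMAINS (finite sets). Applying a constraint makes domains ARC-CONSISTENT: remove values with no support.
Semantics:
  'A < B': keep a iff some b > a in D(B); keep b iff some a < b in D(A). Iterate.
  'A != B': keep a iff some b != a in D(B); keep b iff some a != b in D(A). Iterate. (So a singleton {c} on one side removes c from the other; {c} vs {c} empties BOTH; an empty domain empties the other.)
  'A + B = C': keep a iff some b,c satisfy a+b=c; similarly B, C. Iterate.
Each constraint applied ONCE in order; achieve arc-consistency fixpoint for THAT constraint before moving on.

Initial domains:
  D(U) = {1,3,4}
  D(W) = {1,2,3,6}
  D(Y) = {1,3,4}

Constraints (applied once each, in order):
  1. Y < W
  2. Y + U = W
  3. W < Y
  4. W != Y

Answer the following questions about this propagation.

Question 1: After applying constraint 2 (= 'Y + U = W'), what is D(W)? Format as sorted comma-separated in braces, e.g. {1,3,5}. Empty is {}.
Constraint 1 (Y < W) on D(Y)={1,3,4} D(W)={1,2,3,6}: W {1,2,3,6}->{2,3,6}
Constraint 2 (Y + U = W) on D(Y)={1,3,4} D(U)={1,3,4} D(W)={2,3,6}: Y {1,3,4}->{1,3}; U {1,3,4}->{1,3}; W {2,3,6}->{2,6}
So after constraint 2: D(W) = {2,6}

Answer: {2,6}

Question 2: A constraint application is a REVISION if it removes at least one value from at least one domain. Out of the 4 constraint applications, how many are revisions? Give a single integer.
Constraint 1 (Y < W) on D(Y)={1,3,4} D(W)={1,2,3,6}: W {1,2,3,6}->{2,3,6} => REVISION
Constraint 2 (Y + U = W) on D(Y)={1,3,4} D(U)={1,3,4} D(W)={2,3,6}: Y {1,3,4}->{1,3}; U {1,3,4}->{1,3}; W {2,3,6}->{2,6} => REVISION
Constraint 3 (W < Y) on D(W)={2,6} D(Y)={1,3}: W {2,6}->{2}; Y {1,3}->{3} => REVISION
Constraint 4 (W != Y) on D(W)={2} D(Y)={3}: no change => not a revision
Total revisions = 3

Answer: 3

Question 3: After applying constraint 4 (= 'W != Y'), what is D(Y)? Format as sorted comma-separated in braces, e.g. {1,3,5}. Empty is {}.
Answer: {3}

Derivation:
Constraint 1 (Y < W) on D(Y)={1,3,4} D(W)={1,2,3,6}: W {1,2,3,6}->{2,3,6}
Constraint 2 (Y + U = W) on D(Y)={1,3,4} D(U)={1,3,4} D(W)={2,3,6}: Y {1,3,4}->{1,3}; U {1,3,4}->{1,3}; W {2,3,6}->{2,6}
Constraint 3 (W < Y) on D(W)={2,6} D(Y)={1,3}: W {2,6}->{2}; Y {1,3}->{3}
Constraint 4 (W != Y) on D(W)={2} D(Y)={3}: no change
So after constraint 4: D(Y) = {3}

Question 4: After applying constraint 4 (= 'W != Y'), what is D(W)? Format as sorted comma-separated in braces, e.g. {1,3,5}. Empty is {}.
Constraint 1 (Y < W) on D(Y)={1,3,4} D(W)={1,2,3,6}: W {1,2,3,6}->{2,3,6}
Constraint 2 (Y + U = W) on D(Y)={1,3,4} D(U)={1,3,4} D(W)={2,3,6}: Y {1,3,4}->{1,3}; U {1,3,4}->{1,3}; W {2,3,6}->{2,6}
Constraint 3 (W < Y) on D(W)={2,6} D(Y)={1,3}: W {2,6}->{2}; Y {1,3}->{3}
Constraint 4 (W != Y) on D(W)={2} D(Y)={3}: no change
So after constraint 4: D(W) = {2}

Answer: {2}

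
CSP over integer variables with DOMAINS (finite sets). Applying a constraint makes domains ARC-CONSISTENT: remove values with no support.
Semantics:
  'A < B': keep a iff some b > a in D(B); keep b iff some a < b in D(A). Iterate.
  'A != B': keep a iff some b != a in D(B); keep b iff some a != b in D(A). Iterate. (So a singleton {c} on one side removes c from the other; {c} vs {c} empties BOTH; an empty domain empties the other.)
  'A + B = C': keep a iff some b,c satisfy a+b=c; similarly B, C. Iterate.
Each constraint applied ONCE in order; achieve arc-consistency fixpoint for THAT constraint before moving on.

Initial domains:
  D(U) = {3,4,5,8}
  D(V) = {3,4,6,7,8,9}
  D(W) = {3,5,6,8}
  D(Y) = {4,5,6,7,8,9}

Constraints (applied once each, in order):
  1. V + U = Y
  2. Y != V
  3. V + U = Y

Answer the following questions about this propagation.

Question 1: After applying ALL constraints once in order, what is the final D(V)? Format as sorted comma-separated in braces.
Constraint 1 (V + U = Y) on D(V)={3,4,6,7,8,9} D(U)={3,4,5,8} D(Y)={4,5,6,7,8,9}: V {3,4,6,7,8,9}->{3,4,6}; U {3,4,5,8}->{3,4,5}; Y {4,5,6,7,8,9}->{6,7,8,9}
Constraint 2 (Y != V) on D(Y)={6,7,8,9} D(V)={3,4,6}: no change
Constraint 3 (V + U = Y) on D(V)={3,4,6} D(U)={3,4,5} D(Y)={6,7,8,9}: no change
So after all 3 constraints: D(V) = {3,4,6}

Answer: {3,4,6}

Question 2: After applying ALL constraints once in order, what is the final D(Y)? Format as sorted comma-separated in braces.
Answer: {6,7,8,9}

Derivation:
Constraint 1 (V + U = Y) on D(V)={3,4,6,7,8,9} D(U)={3,4,5,8} D(Y)={4,5,6,7,8,9}: V {3,4,6,7,8,9}->{3,4,6}; U {3,4,5,8}->{3,4,5}; Y {4,5,6,7,8,9}->{6,7,8,9}
Constraint 2 (Y != V) on D(Y)={6,7,8,9} D(V)={3,4,6}: no change
Constraint 3 (V + U = Y) on D(V)={3,4,6} D(U)={3,4,5} D(Y)={6,7,8,9}: no change
So after all 3 constraints: D(Y) = {6,7,8,9}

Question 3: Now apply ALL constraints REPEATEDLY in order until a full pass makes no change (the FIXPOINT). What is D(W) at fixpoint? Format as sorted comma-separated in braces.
Answer: {3,5,6,8}

Derivation:
pass 0 (initial): D(W)={3,5,6,8}
pass 1: U {3,4,5,8}->{3,4,5}; V {3,4,6,7,8,9}->{3,4,6}; Y {4,5,6,7,8,9}->{6,7,8,9}
pass 2: no change
Fixpoint after 2 passes: D(W) = {3,5,6,8}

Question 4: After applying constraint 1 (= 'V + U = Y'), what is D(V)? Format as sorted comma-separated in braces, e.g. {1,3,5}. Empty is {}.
Constraint 1 (V + U = Y) on D(V)={3,4,6,7,8,9} D(U)={3,4,5,8} D(Y)={4,5,6,7,8,9}: V {3,4,6,7,8,9}->{3,4,6}; U {3,4,5,8}->{3,4,5}; Y {4,5,6,7,8,9}->{6,7,8,9}
So after constraint 1: D(V) = {3,4,6}

Answer: {3,4,6}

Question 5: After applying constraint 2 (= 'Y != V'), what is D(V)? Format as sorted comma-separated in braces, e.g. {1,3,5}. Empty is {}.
Answer: {3,4,6}

Derivation:
Constraint 1 (V + U = Y) on D(V)={3,4,6,7,8,9} D(U)={3,4,5,8} D(Y)={4,5,6,7,8,9}: V {3,4,6,7,8,9}->{3,4,6}; U {3,4,5,8}->{3,4,5}; Y {4,5,6,7,8,9}->{6,7,8,9}
Constraint 2 (Y != V) on D(Y)={6,7,8,9} D(V)={3,4,6}: no change
So after constraint 2: D(V) = {3,4,6}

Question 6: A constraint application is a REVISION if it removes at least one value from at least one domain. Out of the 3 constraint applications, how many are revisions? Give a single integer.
Answer: 1

Derivation:
Constraint 1 (V + U = Y) on D(V)={3,4,6,7,8,9} D(U)={3,4,5,8} D(Y)={4,5,6,7,8,9}: V {3,4,6,7,8,9}->{3,4,6}; U {3,4,5,8}->{3,4,5}; Y {4,5,6,7,8,9}->{6,7,8,9} => REVISION
Constraint 2 (Y != V) on D(Y)={6,7,8,9} D(V)={3,4,6}: no change => not a revision
Constraint 3 (V + U = Y) on D(V)={3,4,6} D(U)={3,4,5} D(Y)={6,7,8,9}: no change => not a revision
Total revisions = 1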